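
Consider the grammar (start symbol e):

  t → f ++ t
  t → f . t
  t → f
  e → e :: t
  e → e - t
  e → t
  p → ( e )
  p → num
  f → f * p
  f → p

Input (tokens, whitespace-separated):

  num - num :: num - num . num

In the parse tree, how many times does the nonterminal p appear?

5

[e [e [e [e [t [f [p num]]]] - [t [f [p num]]]] :: [t [f [p num]]]] - [t [f [p num]] . [t [f [p num]]]]]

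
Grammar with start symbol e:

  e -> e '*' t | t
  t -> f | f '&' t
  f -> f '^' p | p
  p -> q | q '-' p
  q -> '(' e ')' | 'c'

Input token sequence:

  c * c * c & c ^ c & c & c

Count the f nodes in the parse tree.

7

[e [e [e [t [f [p [q c]]]]] * [t [f [p [q c]]]]] * [t [f [p [q c]]] & [t [f [f [p [q c]]] ^ [p [q c]]] & [t [f [p [q c]]] & [t [f [p [q c]]]]]]]]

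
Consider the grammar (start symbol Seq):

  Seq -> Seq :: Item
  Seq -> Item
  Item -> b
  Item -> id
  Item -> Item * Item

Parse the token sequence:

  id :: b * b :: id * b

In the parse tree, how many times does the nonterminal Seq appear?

3

[Seq [Seq [Seq [Item id]] :: [Item [Item b] * [Item b]]] :: [Item [Item id] * [Item b]]]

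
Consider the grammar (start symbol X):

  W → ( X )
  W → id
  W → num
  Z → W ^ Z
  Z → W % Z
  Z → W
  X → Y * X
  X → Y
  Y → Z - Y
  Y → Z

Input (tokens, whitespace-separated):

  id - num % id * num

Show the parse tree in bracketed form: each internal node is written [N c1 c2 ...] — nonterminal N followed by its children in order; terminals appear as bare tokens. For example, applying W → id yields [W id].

[X [Y [Z [W id]] - [Y [Z [W num] % [Z [W id]]]]] * [X [Y [Z [W num]]]]]

X
Y * X
Z - Y * X
W - Y * X
id - Y * X
id - Z * X
id - W % Z * X
id - num % Z * X
id - num % W * X
id - num % id * X
id - num % id * Y
id - num % id * Z
id - num % id * W
id - num % id * num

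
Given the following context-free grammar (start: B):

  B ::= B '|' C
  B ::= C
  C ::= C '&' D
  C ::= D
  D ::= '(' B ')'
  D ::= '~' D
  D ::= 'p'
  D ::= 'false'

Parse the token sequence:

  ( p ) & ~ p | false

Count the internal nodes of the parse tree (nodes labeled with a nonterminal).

12

[B [B [C [C [D ( [B [C [D p]]] )]] & [D ~ [D p]]]] | [C [D false]]]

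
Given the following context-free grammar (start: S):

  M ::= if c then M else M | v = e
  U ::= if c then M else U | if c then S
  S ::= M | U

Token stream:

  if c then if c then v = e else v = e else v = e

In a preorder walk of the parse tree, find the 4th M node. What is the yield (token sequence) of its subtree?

v = e

[S [M if c then [M if c then [M v = e] else [M v = e]] else [M v = e]]]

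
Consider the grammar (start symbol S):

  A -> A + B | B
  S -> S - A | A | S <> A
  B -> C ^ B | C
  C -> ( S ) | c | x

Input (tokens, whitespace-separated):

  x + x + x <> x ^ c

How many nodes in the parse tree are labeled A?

[S [S [A [A [A [B [C x]]] + [B [C x]]] + [B [C x]]]] <> [A [B [C x] ^ [B [C c]]]]]

4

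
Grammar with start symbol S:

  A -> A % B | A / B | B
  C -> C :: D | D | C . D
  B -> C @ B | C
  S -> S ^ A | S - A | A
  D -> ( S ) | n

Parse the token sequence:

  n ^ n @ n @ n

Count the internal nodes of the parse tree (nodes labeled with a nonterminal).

[S [S [A [B [C [D n]]]]] ^ [A [B [C [D n]] @ [B [C [D n]] @ [B [C [D n]]]]]]]

16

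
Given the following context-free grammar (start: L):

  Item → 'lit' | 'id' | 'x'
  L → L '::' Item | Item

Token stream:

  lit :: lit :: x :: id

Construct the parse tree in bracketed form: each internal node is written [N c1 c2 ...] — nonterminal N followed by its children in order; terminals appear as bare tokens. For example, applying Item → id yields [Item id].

L
L :: Item
L :: Item :: Item
L :: Item :: Item :: Item
Item :: Item :: Item :: Item
lit :: Item :: Item :: Item
lit :: lit :: Item :: Item
lit :: lit :: x :: Item
lit :: lit :: x :: id

[L [L [L [L [Item lit]] :: [Item lit]] :: [Item x]] :: [Item id]]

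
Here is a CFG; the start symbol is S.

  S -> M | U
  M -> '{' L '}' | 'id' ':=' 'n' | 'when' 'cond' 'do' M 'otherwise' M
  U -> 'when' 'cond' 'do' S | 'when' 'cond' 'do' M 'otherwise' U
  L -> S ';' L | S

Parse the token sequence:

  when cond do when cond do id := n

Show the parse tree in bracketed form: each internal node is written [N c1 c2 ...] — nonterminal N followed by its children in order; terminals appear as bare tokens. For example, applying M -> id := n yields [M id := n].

[S [U when cond do [S [U when cond do [S [M id := n]]]]]]

S
U
when cond do S
when cond do U
when cond do when cond do S
when cond do when cond do M
when cond do when cond do id := n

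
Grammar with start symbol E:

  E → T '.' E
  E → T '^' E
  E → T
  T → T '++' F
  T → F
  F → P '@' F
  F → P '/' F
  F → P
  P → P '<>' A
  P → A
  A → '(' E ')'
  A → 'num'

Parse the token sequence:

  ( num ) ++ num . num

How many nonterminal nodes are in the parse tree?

[E [T [T [F [P [A ( [E [T [F [P [A num]]]]] )]]]] ++ [F [P [A num]]]] . [E [T [F [P [A num]]]]]]

19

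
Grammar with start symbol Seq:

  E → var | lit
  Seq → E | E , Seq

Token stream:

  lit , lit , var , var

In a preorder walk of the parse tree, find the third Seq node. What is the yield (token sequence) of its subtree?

var , var

[Seq [E lit] , [Seq [E lit] , [Seq [E var] , [Seq [E var]]]]]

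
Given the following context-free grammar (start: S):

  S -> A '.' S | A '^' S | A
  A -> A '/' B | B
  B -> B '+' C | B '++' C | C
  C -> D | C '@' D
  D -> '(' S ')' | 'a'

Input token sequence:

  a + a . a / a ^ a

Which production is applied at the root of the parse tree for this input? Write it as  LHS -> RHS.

[S [A [B [B [C [D a]]] + [C [D a]]]] . [S [A [A [B [C [D a]]]] / [B [C [D a]]]] ^ [S [A [B [C [D a]]]]]]]

S -> A '.' S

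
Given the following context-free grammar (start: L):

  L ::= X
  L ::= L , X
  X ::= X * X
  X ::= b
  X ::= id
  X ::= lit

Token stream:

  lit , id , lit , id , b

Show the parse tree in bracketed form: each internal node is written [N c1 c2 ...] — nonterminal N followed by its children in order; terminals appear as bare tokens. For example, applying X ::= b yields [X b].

[L [L [L [L [L [X lit]] , [X id]] , [X lit]] , [X id]] , [X b]]

L
L , X
L , X , X
L , X , X , X
L , X , X , X , X
X , X , X , X , X
lit , X , X , X , X
lit , id , X , X , X
lit , id , lit , X , X
lit , id , lit , id , X
lit , id , lit , id , b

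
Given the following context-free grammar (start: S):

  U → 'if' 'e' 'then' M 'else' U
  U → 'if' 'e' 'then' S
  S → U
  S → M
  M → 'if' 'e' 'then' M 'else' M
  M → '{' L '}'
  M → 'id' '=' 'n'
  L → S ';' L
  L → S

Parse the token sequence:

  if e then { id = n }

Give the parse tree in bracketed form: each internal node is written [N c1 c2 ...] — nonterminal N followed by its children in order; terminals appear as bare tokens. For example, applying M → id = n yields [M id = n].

[S [U if e then [S [M { [L [S [M id = n]]] }]]]]

S
U
if e then S
if e then M
if e then { L }
if e then { S }
if e then { M }
if e then { id = n }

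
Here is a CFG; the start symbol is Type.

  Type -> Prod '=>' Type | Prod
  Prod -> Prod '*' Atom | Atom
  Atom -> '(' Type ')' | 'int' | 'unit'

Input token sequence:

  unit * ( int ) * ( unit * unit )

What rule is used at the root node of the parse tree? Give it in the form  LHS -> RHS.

Type -> Prod

[Type [Prod [Prod [Prod [Atom unit]] * [Atom ( [Type [Prod [Atom int]]] )]] * [Atom ( [Type [Prod [Prod [Atom unit]] * [Atom unit]]] )]]]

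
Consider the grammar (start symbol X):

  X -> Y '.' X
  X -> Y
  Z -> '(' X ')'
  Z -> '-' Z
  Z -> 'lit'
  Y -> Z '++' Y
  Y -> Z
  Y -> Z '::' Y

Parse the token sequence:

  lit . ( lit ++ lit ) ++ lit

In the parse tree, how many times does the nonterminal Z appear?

[X [Y [Z lit]] . [X [Y [Z ( [X [Y [Z lit] ++ [Y [Z lit]]]] )] ++ [Y [Z lit]]]]]

5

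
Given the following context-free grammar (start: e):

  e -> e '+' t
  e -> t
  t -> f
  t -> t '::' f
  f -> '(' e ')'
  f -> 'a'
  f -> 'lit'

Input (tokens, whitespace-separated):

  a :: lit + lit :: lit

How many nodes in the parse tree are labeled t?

[e [e [t [t [f a]] :: [f lit]]] + [t [t [f lit]] :: [f lit]]]

4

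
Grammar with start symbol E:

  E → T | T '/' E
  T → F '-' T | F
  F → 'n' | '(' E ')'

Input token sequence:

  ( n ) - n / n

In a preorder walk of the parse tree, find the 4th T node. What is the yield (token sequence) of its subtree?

n

[E [T [F ( [E [T [F n]]] )] - [T [F n]]] / [E [T [F n]]]]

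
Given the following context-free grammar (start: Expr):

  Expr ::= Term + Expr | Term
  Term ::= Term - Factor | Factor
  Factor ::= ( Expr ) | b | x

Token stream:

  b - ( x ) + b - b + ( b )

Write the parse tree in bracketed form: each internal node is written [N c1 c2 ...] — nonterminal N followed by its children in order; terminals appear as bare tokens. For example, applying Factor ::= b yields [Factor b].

Expr
Term + Expr
Term - Factor + Expr
Factor - Factor + Expr
b - Factor + Expr
b - ( Expr ) + Expr
b - ( Term ) + Expr
b - ( Factor ) + Expr
b - ( x ) + Expr
b - ( x ) + Term + Expr
b - ( x ) + Term - Factor + Expr
b - ( x ) + Factor - Factor + Expr
b - ( x ) + b - Factor + Expr
b - ( x ) + b - b + Expr
b - ( x ) + b - b + Term
b - ( x ) + b - b + Factor
b - ( x ) + b - b + ( Expr )
b - ( x ) + b - b + ( Term )
b - ( x ) + b - b + ( Factor )
b - ( x ) + b - b + ( b )

[Expr [Term [Term [Factor b]] - [Factor ( [Expr [Term [Factor x]]] )]] + [Expr [Term [Term [Factor b]] - [Factor b]] + [Expr [Term [Factor ( [Expr [Term [Factor b]]] )]]]]]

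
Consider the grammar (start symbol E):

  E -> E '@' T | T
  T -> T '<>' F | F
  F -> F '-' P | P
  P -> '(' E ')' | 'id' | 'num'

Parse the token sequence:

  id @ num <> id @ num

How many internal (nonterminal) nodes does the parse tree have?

15

[E [E [E [T [F [P id]]]] @ [T [T [F [P num]]] <> [F [P id]]]] @ [T [F [P num]]]]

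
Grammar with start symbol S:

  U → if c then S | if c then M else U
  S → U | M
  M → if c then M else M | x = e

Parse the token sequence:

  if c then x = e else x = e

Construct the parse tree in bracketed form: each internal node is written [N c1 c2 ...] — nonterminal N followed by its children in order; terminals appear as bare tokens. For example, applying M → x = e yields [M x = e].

S
M
if c then M else M
if c then x = e else M
if c then x = e else x = e

[S [M if c then [M x = e] else [M x = e]]]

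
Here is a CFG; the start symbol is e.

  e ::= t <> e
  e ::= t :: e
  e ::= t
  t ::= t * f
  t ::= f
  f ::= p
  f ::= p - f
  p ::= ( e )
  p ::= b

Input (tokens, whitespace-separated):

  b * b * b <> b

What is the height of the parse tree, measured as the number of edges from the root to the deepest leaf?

[e [t [t [t [f [p b]]] * [f [p b]]] * [f [p b]]] <> [e [t [f [p b]]]]]

6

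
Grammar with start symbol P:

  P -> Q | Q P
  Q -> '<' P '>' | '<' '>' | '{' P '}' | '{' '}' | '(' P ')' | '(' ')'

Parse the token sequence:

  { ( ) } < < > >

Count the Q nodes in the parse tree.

4

[P [Q { [P [Q ( )]] }] [P [Q < [P [Q < >]] >]]]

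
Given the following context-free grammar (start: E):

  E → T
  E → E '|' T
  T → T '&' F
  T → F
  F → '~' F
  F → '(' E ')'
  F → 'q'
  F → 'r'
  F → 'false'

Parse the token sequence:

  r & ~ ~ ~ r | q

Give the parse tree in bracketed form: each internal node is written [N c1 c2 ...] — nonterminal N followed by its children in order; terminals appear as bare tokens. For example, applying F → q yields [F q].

E
E | T
T | T
T & F | T
F & F | T
r & F | T
r & ~ F | T
r & ~ ~ F | T
r & ~ ~ ~ F | T
r & ~ ~ ~ r | T
r & ~ ~ ~ r | F
r & ~ ~ ~ r | q

[E [E [T [T [F r]] & [F ~ [F ~ [F ~ [F r]]]]]] | [T [F q]]]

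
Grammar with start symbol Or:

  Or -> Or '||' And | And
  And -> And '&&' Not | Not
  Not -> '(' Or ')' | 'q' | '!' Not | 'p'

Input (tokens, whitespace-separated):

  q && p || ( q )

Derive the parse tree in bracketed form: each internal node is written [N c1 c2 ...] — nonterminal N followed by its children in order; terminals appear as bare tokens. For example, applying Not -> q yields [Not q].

Or
Or || And
And || And
And && Not || And
Not && Not || And
q && Not || And
q && p || And
q && p || Not
q && p || ( Or )
q && p || ( And )
q && p || ( Not )
q && p || ( q )

[Or [Or [And [And [Not q]] && [Not p]]] || [And [Not ( [Or [And [Not q]]] )]]]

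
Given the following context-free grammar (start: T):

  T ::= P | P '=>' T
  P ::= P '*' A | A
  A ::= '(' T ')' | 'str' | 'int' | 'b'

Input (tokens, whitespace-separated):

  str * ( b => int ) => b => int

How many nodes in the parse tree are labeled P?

6

[T [P [P [A str]] * [A ( [T [P [A b]] => [T [P [A int]]]] )]] => [T [P [A b]] => [T [P [A int]]]]]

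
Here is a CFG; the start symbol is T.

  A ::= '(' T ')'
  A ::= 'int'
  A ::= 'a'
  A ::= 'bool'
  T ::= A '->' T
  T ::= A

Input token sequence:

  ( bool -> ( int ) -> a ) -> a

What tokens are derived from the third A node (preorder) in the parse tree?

[T [A ( [T [A bool] -> [T [A ( [T [A int]] )] -> [T [A a]]]] )] -> [T [A a]]]

( int )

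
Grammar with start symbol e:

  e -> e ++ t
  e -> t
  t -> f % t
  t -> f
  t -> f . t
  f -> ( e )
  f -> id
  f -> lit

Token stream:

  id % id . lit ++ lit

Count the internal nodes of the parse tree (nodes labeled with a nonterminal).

10

[e [e [t [f id] % [t [f id] . [t [f lit]]]]] ++ [t [f lit]]]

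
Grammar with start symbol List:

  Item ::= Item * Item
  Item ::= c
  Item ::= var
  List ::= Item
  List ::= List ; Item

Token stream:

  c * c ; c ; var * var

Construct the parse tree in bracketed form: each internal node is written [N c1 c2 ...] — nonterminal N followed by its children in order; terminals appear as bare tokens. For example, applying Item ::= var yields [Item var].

List
List ; Item
List ; Item ; Item
Item ; Item ; Item
Item * Item ; Item ; Item
c * Item ; Item ; Item
c * c ; Item ; Item
c * c ; c ; Item
c * c ; c ; Item * Item
c * c ; c ; var * Item
c * c ; c ; var * var

[List [List [List [Item [Item c] * [Item c]]] ; [Item c]] ; [Item [Item var] * [Item var]]]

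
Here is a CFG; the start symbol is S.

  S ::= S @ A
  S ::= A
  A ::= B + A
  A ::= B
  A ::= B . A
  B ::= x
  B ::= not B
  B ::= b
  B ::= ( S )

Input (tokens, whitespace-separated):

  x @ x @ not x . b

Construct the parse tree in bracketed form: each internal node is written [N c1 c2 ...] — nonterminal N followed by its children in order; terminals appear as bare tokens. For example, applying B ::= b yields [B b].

S
S @ A
S @ A @ A
A @ A @ A
B @ A @ A
x @ A @ A
x @ B @ A
x @ x @ A
x @ x @ B . A
x @ x @ not B . A
x @ x @ not x . A
x @ x @ not x . B
x @ x @ not x . b

[S [S [S [A [B x]]] @ [A [B x]]] @ [A [B not [B x]] . [A [B b]]]]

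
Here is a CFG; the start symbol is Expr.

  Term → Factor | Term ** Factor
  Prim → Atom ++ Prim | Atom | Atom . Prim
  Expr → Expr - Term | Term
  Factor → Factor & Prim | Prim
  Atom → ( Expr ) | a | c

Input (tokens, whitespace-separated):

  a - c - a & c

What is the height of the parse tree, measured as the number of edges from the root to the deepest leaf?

[Expr [Expr [Expr [Term [Factor [Prim [Atom a]]]]] - [Term [Factor [Prim [Atom c]]]]] - [Term [Factor [Factor [Prim [Atom a]]] & [Prim [Atom c]]]]]

7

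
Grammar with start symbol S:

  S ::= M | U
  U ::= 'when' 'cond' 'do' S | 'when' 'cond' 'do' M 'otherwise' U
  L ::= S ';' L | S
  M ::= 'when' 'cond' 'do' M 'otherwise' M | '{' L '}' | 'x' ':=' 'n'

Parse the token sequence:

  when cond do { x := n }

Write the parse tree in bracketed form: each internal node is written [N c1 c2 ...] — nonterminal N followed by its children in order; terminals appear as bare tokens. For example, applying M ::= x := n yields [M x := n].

S
U
when cond do S
when cond do M
when cond do { L }
when cond do { S }
when cond do { M }
when cond do { x := n }

[S [U when cond do [S [M { [L [S [M x := n]]] }]]]]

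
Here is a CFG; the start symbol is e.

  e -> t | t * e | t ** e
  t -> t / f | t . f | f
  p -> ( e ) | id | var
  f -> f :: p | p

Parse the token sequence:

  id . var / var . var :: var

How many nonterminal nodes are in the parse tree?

15

[e [t [t [t [t [f [p id]]] . [f [p var]]] / [f [p var]]] . [f [f [p var]] :: [p var]]]]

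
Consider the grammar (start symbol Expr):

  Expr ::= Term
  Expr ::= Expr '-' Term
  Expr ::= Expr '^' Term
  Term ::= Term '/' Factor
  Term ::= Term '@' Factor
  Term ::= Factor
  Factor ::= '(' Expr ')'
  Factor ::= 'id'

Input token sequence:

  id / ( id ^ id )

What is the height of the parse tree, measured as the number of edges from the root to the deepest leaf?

7

[Expr [Term [Term [Factor id]] / [Factor ( [Expr [Expr [Term [Factor id]]] ^ [Term [Factor id]]] )]]]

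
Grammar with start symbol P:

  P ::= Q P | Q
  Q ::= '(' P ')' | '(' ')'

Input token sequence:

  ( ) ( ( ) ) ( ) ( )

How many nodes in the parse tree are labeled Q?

[P [Q ( )] [P [Q ( [P [Q ( )]] )] [P [Q ( )] [P [Q ( )]]]]]

5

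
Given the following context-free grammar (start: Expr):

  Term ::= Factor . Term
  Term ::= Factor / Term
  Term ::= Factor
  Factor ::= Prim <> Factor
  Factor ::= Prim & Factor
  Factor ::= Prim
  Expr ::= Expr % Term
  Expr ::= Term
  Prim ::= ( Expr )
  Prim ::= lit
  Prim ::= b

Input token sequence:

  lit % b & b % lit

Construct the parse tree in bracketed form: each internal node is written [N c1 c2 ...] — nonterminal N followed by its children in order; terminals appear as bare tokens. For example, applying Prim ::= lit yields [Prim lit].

Expr
Expr % Term
Expr % Term % Term
Term % Term % Term
Factor % Term % Term
Prim % Term % Term
lit % Term % Term
lit % Factor % Term
lit % Prim & Factor % Term
lit % b & Factor % Term
lit % b & Prim % Term
lit % b & b % Term
lit % b & b % Factor
lit % b & b % Prim
lit % b & b % lit

[Expr [Expr [Expr [Term [Factor [Prim lit]]]] % [Term [Factor [Prim b] & [Factor [Prim b]]]]] % [Term [Factor [Prim lit]]]]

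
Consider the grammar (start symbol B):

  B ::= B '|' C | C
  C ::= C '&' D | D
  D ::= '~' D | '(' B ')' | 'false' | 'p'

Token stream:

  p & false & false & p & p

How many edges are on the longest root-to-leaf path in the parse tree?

[B [C [C [C [C [C [D p]] & [D false]] & [D false]] & [D p]] & [D p]]]

7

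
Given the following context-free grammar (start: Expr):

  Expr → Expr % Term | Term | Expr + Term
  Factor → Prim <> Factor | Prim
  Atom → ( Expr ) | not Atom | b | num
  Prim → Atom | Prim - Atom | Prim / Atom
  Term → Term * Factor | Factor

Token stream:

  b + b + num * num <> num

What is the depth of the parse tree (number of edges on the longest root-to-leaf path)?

7

[Expr [Expr [Expr [Term [Factor [Prim [Atom b]]]]] + [Term [Factor [Prim [Atom b]]]]] + [Term [Term [Factor [Prim [Atom num]]]] * [Factor [Prim [Atom num]] <> [Factor [Prim [Atom num]]]]]]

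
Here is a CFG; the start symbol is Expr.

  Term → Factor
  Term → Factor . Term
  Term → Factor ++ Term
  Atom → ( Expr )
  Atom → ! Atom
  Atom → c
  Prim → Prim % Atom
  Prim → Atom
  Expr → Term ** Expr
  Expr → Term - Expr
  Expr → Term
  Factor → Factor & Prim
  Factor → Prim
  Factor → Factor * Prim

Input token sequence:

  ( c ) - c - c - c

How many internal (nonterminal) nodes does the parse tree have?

25

[Expr [Term [Factor [Prim [Atom ( [Expr [Term [Factor [Prim [Atom c]]]]] )]]]] - [Expr [Term [Factor [Prim [Atom c]]]] - [Expr [Term [Factor [Prim [Atom c]]]] - [Expr [Term [Factor [Prim [Atom c]]]]]]]]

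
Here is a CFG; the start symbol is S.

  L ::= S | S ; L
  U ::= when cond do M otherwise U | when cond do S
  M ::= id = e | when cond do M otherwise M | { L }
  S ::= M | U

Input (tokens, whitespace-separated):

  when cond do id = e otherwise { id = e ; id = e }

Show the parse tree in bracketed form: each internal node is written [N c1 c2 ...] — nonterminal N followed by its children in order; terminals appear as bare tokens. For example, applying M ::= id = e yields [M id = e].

[S [M when cond do [M id = e] otherwise [M { [L [S [M id = e]] ; [L [S [M id = e]]]] }]]]

S
M
when cond do M otherwise M
when cond do id = e otherwise M
when cond do id = e otherwise { L }
when cond do id = e otherwise { S ; L }
when cond do id = e otherwise { M ; L }
when cond do id = e otherwise { id = e ; L }
when cond do id = e otherwise { id = e ; S }
when cond do id = e otherwise { id = e ; M }
when cond do id = e otherwise { id = e ; id = e }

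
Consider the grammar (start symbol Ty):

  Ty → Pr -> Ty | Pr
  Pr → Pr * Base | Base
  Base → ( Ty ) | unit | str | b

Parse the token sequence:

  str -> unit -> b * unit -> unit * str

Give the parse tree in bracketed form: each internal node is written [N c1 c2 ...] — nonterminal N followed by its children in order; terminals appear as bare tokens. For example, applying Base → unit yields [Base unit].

Ty
Pr -> Ty
Base -> Ty
str -> Ty
str -> Pr -> Ty
str -> Base -> Ty
str -> unit -> Ty
str -> unit -> Pr -> Ty
str -> unit -> Pr * Base -> Ty
str -> unit -> Base * Base -> Ty
str -> unit -> b * Base -> Ty
str -> unit -> b * unit -> Ty
str -> unit -> b * unit -> Pr
str -> unit -> b * unit -> Pr * Base
str -> unit -> b * unit -> Base * Base
str -> unit -> b * unit -> unit * Base
str -> unit -> b * unit -> unit * str

[Ty [Pr [Base str]] -> [Ty [Pr [Base unit]] -> [Ty [Pr [Pr [Base b]] * [Base unit]] -> [Ty [Pr [Pr [Base unit]] * [Base str]]]]]]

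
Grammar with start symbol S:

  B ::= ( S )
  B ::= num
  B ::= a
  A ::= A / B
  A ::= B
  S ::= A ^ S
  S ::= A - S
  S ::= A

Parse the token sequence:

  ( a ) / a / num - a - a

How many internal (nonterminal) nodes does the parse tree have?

[S [A [A [A [B ( [S [A [B a]]] )]] / [B a]] / [B num]] - [S [A [B a]] - [S [A [B a]]]]]

16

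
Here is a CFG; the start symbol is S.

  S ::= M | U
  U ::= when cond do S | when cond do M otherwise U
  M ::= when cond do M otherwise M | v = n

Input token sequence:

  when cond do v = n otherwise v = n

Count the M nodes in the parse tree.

[S [M when cond do [M v = n] otherwise [M v = n]]]

3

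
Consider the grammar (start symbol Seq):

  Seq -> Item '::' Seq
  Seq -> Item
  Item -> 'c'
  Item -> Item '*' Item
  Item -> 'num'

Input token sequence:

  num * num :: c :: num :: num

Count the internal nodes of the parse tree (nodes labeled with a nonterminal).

10

[Seq [Item [Item num] * [Item num]] :: [Seq [Item c] :: [Seq [Item num] :: [Seq [Item num]]]]]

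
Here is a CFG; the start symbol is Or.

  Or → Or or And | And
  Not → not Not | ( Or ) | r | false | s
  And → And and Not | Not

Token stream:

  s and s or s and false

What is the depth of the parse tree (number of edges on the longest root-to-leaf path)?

5

[Or [Or [And [And [Not s]] and [Not s]]] or [And [And [Not s]] and [Not false]]]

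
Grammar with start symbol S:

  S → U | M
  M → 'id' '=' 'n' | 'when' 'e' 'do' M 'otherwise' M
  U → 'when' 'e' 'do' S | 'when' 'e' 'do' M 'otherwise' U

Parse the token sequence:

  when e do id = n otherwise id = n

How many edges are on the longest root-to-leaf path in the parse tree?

3

[S [M when e do [M id = n] otherwise [M id = n]]]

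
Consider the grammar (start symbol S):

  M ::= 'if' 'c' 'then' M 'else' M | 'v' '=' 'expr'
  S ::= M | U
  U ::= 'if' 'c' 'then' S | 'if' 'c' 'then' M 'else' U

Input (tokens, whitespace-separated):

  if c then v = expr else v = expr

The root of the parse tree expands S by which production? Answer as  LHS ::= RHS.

S ::= M

[S [M if c then [M v = expr] else [M v = expr]]]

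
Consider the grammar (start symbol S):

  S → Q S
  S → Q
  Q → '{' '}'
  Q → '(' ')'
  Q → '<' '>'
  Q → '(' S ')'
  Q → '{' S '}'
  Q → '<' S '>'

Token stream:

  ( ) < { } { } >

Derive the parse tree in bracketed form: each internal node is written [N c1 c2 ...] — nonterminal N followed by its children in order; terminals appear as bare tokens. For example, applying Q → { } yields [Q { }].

[S [Q ( )] [S [Q < [S [Q { }] [S [Q { }]]] >]]]

S
Q S
( ) S
( ) Q
( ) < S >
( ) < Q S >
( ) < { } S >
( ) < { } Q >
( ) < { } { } >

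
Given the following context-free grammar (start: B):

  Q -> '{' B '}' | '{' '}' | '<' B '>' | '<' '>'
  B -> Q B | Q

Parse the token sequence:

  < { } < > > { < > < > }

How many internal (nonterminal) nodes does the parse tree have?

12

[B [Q < [B [Q { }] [B [Q < >]]] >] [B [Q { [B [Q < >] [B [Q < >]]] }]]]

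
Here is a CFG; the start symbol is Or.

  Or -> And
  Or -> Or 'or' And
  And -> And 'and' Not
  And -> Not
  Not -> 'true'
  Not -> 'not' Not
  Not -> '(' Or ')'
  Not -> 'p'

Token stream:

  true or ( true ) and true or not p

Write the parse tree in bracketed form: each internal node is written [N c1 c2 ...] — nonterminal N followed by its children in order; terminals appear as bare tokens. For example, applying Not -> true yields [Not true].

[Or [Or [Or [And [Not true]]] or [And [And [Not ( [Or [And [Not true]]] )]] and [Not true]]] or [And [Not not [Not p]]]]

Or
Or or And
Or or And or And
And or And or And
Not or And or And
true or And or And
true or And and Not or And
true or Not and Not or And
true or ( Or ) and Not or And
true or ( And ) and Not or And
true or ( Not ) and Not or And
true or ( true ) and Not or And
true or ( true ) and true or And
true or ( true ) and true or Not
true or ( true ) and true or not Not
true or ( true ) and true or not p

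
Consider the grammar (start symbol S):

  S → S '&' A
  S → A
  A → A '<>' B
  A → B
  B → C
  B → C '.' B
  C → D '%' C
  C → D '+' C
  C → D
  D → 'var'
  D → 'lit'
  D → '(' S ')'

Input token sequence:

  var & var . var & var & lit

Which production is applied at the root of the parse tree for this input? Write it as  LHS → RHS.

S → S '&' A

[S [S [S [S [A [B [C [D var]]]]] & [A [B [C [D var]] . [B [C [D var]]]]]] & [A [B [C [D var]]]]] & [A [B [C [D lit]]]]]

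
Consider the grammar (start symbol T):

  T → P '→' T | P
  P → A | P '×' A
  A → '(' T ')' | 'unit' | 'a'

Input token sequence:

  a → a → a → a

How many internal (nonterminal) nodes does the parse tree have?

12

[T [P [A a]] → [T [P [A a]] → [T [P [A a]] → [T [P [A a]]]]]]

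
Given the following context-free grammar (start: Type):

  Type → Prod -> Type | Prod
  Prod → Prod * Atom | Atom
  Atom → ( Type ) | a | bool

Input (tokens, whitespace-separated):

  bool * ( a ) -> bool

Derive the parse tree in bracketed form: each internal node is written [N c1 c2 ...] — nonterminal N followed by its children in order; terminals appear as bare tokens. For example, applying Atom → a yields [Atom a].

[Type [Prod [Prod [Atom bool]] * [Atom ( [Type [Prod [Atom a]]] )]] -> [Type [Prod [Atom bool]]]]

Type
Prod -> Type
Prod * Atom -> Type
Atom * Atom -> Type
bool * Atom -> Type
bool * ( Type ) -> Type
bool * ( Prod ) -> Type
bool * ( Atom ) -> Type
bool * ( a ) -> Type
bool * ( a ) -> Prod
bool * ( a ) -> Atom
bool * ( a ) -> bool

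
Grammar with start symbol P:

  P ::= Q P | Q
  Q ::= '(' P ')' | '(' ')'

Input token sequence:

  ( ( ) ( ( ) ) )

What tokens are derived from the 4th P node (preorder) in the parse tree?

( )

[P [Q ( [P [Q ( )] [P [Q ( [P [Q ( )]] )]]] )]]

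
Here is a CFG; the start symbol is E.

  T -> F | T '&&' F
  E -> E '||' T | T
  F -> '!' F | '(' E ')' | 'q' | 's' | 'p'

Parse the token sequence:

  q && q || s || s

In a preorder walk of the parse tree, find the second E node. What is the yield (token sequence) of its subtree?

[E [E [E [T [T [F q]] && [F q]]] || [T [F s]]] || [T [F s]]]

q && q || s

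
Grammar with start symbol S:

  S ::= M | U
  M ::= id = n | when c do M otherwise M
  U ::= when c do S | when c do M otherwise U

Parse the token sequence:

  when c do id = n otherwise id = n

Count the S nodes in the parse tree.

1

[S [M when c do [M id = n] otherwise [M id = n]]]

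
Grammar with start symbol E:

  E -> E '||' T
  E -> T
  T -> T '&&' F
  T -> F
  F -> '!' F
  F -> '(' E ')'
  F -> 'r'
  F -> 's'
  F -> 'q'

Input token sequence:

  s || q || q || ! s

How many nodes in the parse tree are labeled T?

[E [E [E [E [T [F s]]] || [T [F q]]] || [T [F q]]] || [T [F ! [F s]]]]

4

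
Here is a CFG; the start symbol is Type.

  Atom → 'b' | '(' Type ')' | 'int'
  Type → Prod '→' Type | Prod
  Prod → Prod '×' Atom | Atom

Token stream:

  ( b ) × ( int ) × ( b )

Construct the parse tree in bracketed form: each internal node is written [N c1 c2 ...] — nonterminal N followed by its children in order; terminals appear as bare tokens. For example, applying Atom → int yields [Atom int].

[Type [Prod [Prod [Prod [Atom ( [Type [Prod [Atom b]]] )]] × [Atom ( [Type [Prod [Atom int]]] )]] × [Atom ( [Type [Prod [Atom b]]] )]]]

Type
Prod
Prod × Atom
Prod × Atom × Atom
Atom × Atom × Atom
( Type ) × Atom × Atom
( Prod ) × Atom × Atom
( Atom ) × Atom × Atom
( b ) × Atom × Atom
( b ) × ( Type ) × Atom
( b ) × ( Prod ) × Atom
( b ) × ( Atom ) × Atom
( b ) × ( int ) × Atom
( b ) × ( int ) × ( Type )
( b ) × ( int ) × ( Prod )
( b ) × ( int ) × ( Atom )
( b ) × ( int ) × ( b )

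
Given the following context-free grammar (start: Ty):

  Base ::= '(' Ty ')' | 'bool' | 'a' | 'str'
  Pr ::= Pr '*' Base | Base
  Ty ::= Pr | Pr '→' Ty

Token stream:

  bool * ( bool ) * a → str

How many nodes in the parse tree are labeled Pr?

[Ty [Pr [Pr [Pr [Base bool]] * [Base ( [Ty [Pr [Base bool]]] )]] * [Base a]] → [Ty [Pr [Base str]]]]

5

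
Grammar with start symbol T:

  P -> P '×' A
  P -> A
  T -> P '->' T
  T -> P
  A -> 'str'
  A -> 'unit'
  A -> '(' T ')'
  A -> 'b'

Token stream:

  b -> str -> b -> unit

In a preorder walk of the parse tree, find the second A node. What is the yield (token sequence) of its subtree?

str

[T [P [A b]] -> [T [P [A str]] -> [T [P [A b]] -> [T [P [A unit]]]]]]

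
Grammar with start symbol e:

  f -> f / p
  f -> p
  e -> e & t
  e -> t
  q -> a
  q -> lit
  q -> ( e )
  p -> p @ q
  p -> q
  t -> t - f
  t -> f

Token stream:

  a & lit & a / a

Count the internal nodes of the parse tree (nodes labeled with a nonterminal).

[e [e [e [t [f [p [q a]]]]] & [t [f [p [q lit]]]]] & [t [f [f [p [q a]]] / [p [q a]]]]]

18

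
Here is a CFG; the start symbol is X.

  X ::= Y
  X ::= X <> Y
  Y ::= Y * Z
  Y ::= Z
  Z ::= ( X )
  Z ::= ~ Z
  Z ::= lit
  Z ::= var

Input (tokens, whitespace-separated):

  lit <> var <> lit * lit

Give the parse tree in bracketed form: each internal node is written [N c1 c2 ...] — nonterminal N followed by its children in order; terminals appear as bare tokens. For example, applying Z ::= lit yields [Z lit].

[X [X [X [Y [Z lit]]] <> [Y [Z var]]] <> [Y [Y [Z lit]] * [Z lit]]]

X
X <> Y
X <> Y <> Y
Y <> Y <> Y
Z <> Y <> Y
lit <> Y <> Y
lit <> Z <> Y
lit <> var <> Y
lit <> var <> Y * Z
lit <> var <> Z * Z
lit <> var <> lit * Z
lit <> var <> lit * lit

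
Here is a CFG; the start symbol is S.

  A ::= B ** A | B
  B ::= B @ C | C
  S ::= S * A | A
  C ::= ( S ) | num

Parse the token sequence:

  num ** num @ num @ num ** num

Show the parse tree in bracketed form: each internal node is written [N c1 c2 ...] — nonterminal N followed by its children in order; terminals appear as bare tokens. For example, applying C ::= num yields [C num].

S
A
B ** A
C ** A
num ** A
num ** B ** A
num ** B @ C ** A
num ** B @ C @ C ** A
num ** C @ C @ C ** A
num ** num @ C @ C ** A
num ** num @ num @ C ** A
num ** num @ num @ num ** A
num ** num @ num @ num ** B
num ** num @ num @ num ** C
num ** num @ num @ num ** num

[S [A [B [C num]] ** [A [B [B [B [C num]] @ [C num]] @ [C num]] ** [A [B [C num]]]]]]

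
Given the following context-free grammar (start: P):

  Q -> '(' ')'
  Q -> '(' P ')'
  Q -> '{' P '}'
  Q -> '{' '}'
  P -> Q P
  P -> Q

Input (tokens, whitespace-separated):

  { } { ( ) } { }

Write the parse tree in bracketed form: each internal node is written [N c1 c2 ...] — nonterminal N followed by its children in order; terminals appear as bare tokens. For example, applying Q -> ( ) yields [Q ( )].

[P [Q { }] [P [Q { [P [Q ( )]] }] [P [Q { }]]]]

P
Q P
{ } P
{ } Q P
{ } { P } P
{ } { Q } P
{ } { ( ) } P
{ } { ( ) } Q
{ } { ( ) } { }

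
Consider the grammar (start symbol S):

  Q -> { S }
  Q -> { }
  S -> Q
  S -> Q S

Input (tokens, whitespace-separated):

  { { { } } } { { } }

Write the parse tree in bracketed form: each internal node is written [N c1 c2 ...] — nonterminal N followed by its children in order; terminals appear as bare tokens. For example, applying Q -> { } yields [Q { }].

S
Q S
{ S } S
{ Q } S
{ { S } } S
{ { Q } } S
{ { { } } } S
{ { { } } } Q
{ { { } } } { S }
{ { { } } } { Q }
{ { { } } } { { } }

[S [Q { [S [Q { [S [Q { }]] }]] }] [S [Q { [S [Q { }]] }]]]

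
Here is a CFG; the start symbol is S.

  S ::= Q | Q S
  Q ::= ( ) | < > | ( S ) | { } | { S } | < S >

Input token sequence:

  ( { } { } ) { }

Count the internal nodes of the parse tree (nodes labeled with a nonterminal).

[S [Q ( [S [Q { }] [S [Q { }]]] )] [S [Q { }]]]

8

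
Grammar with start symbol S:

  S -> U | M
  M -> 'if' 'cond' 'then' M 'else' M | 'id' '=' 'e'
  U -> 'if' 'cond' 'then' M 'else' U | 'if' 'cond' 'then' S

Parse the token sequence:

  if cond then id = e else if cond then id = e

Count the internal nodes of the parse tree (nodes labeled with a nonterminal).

6

[S [U if cond then [M id = e] else [U if cond then [S [M id = e]]]]]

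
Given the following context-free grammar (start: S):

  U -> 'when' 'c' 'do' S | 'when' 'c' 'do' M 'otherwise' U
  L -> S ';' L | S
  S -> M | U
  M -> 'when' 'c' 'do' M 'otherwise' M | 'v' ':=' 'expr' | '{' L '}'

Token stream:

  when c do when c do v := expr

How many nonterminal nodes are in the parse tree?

[S [U when c do [S [U when c do [S [M v := expr]]]]]]

6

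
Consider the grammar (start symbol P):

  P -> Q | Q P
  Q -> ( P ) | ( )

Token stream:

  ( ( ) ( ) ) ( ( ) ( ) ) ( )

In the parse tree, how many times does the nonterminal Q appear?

[P [Q ( [P [Q ( )] [P [Q ( )]]] )] [P [Q ( [P [Q ( )] [P [Q ( )]]] )] [P [Q ( )]]]]

7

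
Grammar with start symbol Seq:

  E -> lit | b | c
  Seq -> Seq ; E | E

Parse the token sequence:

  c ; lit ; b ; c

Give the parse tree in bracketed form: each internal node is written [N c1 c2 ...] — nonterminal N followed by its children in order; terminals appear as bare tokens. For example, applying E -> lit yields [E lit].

[Seq [Seq [Seq [Seq [E c]] ; [E lit]] ; [E b]] ; [E c]]

Seq
Seq ; E
Seq ; E ; E
Seq ; E ; E ; E
E ; E ; E ; E
c ; E ; E ; E
c ; lit ; E ; E
c ; lit ; b ; E
c ; lit ; b ; c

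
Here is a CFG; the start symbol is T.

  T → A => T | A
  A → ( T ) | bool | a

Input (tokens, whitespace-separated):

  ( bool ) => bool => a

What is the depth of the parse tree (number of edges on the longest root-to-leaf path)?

[T [A ( [T [A bool]] )] => [T [A bool] => [T [A a]]]]

4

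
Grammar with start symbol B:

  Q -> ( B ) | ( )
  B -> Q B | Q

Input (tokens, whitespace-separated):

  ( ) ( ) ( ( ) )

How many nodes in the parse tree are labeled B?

[B [Q ( )] [B [Q ( )] [B [Q ( [B [Q ( )]] )]]]]

4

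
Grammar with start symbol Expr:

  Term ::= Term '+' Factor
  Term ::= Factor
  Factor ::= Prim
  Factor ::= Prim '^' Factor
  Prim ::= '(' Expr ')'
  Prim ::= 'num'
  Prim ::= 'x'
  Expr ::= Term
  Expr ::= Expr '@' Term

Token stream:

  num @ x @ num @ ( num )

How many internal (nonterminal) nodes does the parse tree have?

[Expr [Expr [Expr [Expr [Term [Factor [Prim num]]]] @ [Term [Factor [Prim x]]]] @ [Term [Factor [Prim num]]]] @ [Term [Factor [Prim ( [Expr [Term [Factor [Prim num]]]] )]]]]

20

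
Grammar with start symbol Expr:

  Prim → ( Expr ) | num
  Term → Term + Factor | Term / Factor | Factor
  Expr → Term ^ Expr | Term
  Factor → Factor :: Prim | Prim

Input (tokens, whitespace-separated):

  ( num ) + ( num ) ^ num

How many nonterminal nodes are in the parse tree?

[Expr [Term [Term [Factor [Prim ( [Expr [Term [Factor [Prim num]]]] )]]] + [Factor [Prim ( [Expr [Term [Factor [Prim num]]]] )]]] ^ [Expr [Term [Factor [Prim num]]]]]

19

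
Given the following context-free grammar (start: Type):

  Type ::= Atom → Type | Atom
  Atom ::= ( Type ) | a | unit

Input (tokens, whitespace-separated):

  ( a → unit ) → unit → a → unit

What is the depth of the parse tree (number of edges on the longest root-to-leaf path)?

5

[Type [Atom ( [Type [Atom a] → [Type [Atom unit]]] )] → [Type [Atom unit] → [Type [Atom a] → [Type [Atom unit]]]]]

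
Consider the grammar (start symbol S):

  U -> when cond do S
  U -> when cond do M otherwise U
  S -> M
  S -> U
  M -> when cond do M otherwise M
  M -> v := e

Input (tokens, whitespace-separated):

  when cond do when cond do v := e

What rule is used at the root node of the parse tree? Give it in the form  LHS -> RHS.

[S [U when cond do [S [U when cond do [S [M v := e]]]]]]

S -> U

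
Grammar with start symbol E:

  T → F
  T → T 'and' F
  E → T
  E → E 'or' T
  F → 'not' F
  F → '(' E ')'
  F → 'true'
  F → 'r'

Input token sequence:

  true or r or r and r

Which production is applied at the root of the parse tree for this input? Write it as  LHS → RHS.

E → E 'or' T

[E [E [E [T [F true]]] or [T [F r]]] or [T [T [F r]] and [F r]]]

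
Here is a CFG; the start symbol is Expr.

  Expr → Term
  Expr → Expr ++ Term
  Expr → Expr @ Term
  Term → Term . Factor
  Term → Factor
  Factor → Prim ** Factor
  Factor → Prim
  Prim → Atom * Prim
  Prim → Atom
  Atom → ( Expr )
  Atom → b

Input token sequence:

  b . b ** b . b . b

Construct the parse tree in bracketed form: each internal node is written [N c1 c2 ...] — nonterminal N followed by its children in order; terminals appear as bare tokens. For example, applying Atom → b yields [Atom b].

[Expr [Term [Term [Term [Term [Factor [Prim [Atom b]]]] . [Factor [Prim [Atom b]] ** [Factor [Prim [Atom b]]]]] . [Factor [Prim [Atom b]]]] . [Factor [Prim [Atom b]]]]]

Expr
Term
Term . Factor
Term . Factor . Factor
Term . Factor . Factor . Factor
Factor . Factor . Factor . Factor
Prim . Factor . Factor . Factor
Atom . Factor . Factor . Factor
b . Factor . Factor . Factor
b . Prim ** Factor . Factor . Factor
b . Atom ** Factor . Factor . Factor
b . b ** Factor . Factor . Factor
b . b ** Prim . Factor . Factor
b . b ** Atom . Factor . Factor
b . b ** b . Factor . Factor
b . b ** b . Prim . Factor
b . b ** b . Atom . Factor
b . b ** b . b . Factor
b . b ** b . b . Prim
b . b ** b . b . Atom
b . b ** b . b . b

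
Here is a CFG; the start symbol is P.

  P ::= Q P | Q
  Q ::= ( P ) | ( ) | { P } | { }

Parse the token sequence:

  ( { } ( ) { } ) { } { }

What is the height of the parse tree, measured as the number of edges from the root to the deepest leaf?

6

[P [Q ( [P [Q { }] [P [Q ( )] [P [Q { }]]]] )] [P [Q { }] [P [Q { }]]]]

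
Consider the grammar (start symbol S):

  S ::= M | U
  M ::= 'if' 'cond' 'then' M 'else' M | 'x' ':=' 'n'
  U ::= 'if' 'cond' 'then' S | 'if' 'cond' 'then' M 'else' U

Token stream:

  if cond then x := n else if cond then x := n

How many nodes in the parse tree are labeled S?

2

[S [U if cond then [M x := n] else [U if cond then [S [M x := n]]]]]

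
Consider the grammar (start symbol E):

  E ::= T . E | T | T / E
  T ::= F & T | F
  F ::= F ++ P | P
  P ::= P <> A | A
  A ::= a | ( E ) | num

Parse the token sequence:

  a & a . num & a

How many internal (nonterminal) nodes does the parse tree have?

[E [T [F [P [A a]]] & [T [F [P [A a]]]]] . [E [T [F [P [A num]]] & [T [F [P [A a]]]]]]]

18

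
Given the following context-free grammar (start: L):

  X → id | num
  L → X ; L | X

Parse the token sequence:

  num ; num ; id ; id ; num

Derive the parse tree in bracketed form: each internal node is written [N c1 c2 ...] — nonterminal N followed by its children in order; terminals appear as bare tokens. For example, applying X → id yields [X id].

L
X ; L
num ; L
num ; X ; L
num ; num ; L
num ; num ; X ; L
num ; num ; id ; L
num ; num ; id ; X ; L
num ; num ; id ; id ; L
num ; num ; id ; id ; X
num ; num ; id ; id ; num

[L [X num] ; [L [X num] ; [L [X id] ; [L [X id] ; [L [X num]]]]]]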